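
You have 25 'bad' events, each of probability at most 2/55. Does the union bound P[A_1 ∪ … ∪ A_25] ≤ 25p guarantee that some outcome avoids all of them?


Union bound: P[∪_{i=1}^{25} A_i] ≤ Σ_i P[A_i] ≤ 25·p = 25·(2/55) = 10/11.
Numerically: 10/11 ≈ 0.9090909.
Is 10/11 < 1? YES.
Since P[∪ A_i] ≤ 10/11 < 1, the complement has P[∩ A_i^c] ≥ 1 − 10/11 = 1/11 > 0, so some outcome avoids every A_i.

25·p = 10/11 ≈ 0.9090909; existence CERTIFIED by the union bound.


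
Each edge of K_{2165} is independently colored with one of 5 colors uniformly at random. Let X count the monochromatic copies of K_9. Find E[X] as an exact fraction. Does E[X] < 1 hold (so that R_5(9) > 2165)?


E[X] = C(2165, 9) · 5^{1 − 36} = 2832220612024886803272630 · 5^{−35} = 2832220612024886803272630/2910383045673370361328125.
As a reduced fraction: E[X] = 566444122404977360654526/582076609134674072265625 ≈ 0.973144.
Is E[X] < 1? YES.
Since E[X] < 1, there exists a 5-coloring of K_{2165} with no monochromatic K_9; hence R_5(9) > 2165.

E[X] = 566444122404977360654526/582076609134674072265625 ≈ 0.973144; E[X] < 1, so R_5(9) > 2165.


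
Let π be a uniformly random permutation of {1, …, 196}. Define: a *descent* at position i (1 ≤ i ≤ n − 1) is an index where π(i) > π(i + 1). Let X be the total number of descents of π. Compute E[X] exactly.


Write X = Σ X_I over i = 1, …, 195, with X_I the indicator of one descent.
There are 195 indicators.
For each fixed i, the pair (π(i), π(i+1)) is a uniformly random ordered pair of distinct values from {1, …, 196}; by symmetry P[π(i) > π(i+1)] = 1/2.
By linearity: E[X] = 195 · (1/2) = (196 − 1) · (1/2) = 195/2 ≈ 97.500000.

E[X] = 195/2 = 97.500000.


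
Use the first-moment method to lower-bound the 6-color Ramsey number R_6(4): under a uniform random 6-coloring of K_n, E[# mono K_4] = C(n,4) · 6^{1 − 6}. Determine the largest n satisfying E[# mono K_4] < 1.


We need C(n, 4) · 6^{1 − 6} < 1, i.e. C(n, 4) < 6^{6 − 1} = 7776.
Check values of n near the boundary:
  n = 16: C(16, 4) = 1820; 1820 < 7776? YES
  n = 17: C(17, 4) = 2380; 2380 < 7776? YES
  n = 18: C(18, 4) = 3060; 3060 < 7776? YES
  n = 19: C(19, 4) = 3876; 3876 < 7776? YES
  n = 20: C(20, 4) = 4845; 4845 < 7776? YES
  n = 21: C(21, 4) = 5985; 5985 < 7776? YES
  n = 22: C(22, 4) = 7315; 7315 < 7776? YES
  n = 23: C(23, 4) = 8855; 8855 < 7776? NO
  n = 24: C(24, 4) = 10626; 10626 < 7776? NO
The largest n with C(n, 4) < 7776 is n = 22 (where E[X] = 7315/7776 ≈ 0.9407150). Hence R_6(4) > 22, i.e. R_6(4) ≥ 23.

Largest n = 22; hence R_6(4) > 22.


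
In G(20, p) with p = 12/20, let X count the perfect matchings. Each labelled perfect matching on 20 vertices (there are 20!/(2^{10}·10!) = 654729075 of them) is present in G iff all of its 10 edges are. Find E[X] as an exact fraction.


K_20 has 20!/(2^{10}·10!) = 654729075 labelled perfect matchings.
For each such perfect matching H, let X_H = 1 if all 10 edges of H are present in G. Then P[X_H = 1] = p^{10} = (3/5)^{10} = 59049/9765625.
By linearity: E[X] = Σ_H E[X_H] = 654729075 · p^{10} = 654729075 · 59049/9765625 = 1546443885987/390625.
Numerically: E[X] ≈ 3.96e+06.

E[X] = 654729075 · (3/5)^{10} = 1546443885987/390625 ≈ 3.96e+06.


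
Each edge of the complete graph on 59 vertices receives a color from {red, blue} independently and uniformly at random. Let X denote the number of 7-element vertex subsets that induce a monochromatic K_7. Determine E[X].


Let X = Σ_S X_S over the C(59, 7) = 341149446 subsets S of size 7, where X_S = 1 if the K_7 on S is monochromatic.
For a fixed S, the K_7 on S has C(7, 2) = 21 edges. P[all 21 edges red] = (1/2)^21, and likewise for blue, so P[monochromatic] = 2·(1/2)^21 = 2^{1 − 21} = 1/1048576.
By linearity: E[X] = C(59, 7) · 2^{1 − 21} = 341149446 · 1/1048576 = 170574723/524288.
Numerically: E[X] ≈ 325.345.

E[X] = C(59,7)·2^(1−C(7,2)) = 170574723/524288 ≈ 325.345.


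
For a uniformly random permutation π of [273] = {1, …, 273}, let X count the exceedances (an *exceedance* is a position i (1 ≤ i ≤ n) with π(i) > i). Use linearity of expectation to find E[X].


Write X = Σ_{i=1}^{273} X_i, where X_i = 1_{π(i) > i}.
For each fixed i, π(i) is uniform over {1, …, 273} (marginal of a uniform permutation), so P[π(i) > i] = (n − i)/n. Summing: Σ_{i=1}^{273} (n − i)/n = (0 + 1 + … + 272)/273 = 273(273 − 1)/(2·273) = (273 − 1)/2.
Hence E[X] = Σ_{i=1}^{273} (273 − i)/273 = 136 ≈ 136.000000.

E[X] = 136 = 136.000000.


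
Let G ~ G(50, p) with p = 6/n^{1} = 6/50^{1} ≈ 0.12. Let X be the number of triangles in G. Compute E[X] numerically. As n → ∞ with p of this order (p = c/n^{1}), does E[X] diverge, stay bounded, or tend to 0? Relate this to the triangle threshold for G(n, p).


Number of potential triangles: C(50, 3) = 19600.
Each occurs with probability p³ ≈ (0.12)³ ≈ 1.7280000e-03.
By linearity: E[X] = C(50, 3)·p³ ≈ 19600 · 1.7280000e-03 ≈ 33.86880.
Here α = 1, so p = 6/n is exactly at the triangle threshold p ~ 1/n. Asymptotically E[X] → c³/6 = 6³/6 = 36 ≈ 36.00000, a bounded constant. In this regime the triangle count is asymptotically Poisson(c³/6).

E[X] ≈ 33.86880; in regime p = Θ(1/n^{1}) E[X] stays bounded (at the triangle threshold p ~ 1/n).


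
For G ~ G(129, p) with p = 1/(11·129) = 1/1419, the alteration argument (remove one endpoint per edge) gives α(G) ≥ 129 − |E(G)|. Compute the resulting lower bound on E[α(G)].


E[|E(G)|] = C(129, 2)·p = 8256 · (1/1419) = 64/11.
E[α(G)] ≥ n − E[|E(G)|] = 129 − 64/11 = 1355/11.
Numerically: ≈ 123.182.
(This is only a lower bound; the true E[α(G)] may be larger.)

E[α(G)] ≥ 1355/11 ≈ 123.182.


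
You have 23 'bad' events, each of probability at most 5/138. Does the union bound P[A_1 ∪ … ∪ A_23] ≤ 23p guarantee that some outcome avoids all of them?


Union bound: P[∪_{i=1}^{23} A_i] ≤ Σ_i P[A_i] ≤ 23·p = 23·(5/138) = 5/6.
Numerically: 5/6 ≈ 0.83333.
Is 5/6 < 1? YES.
Since P[∪ A_i] ≤ 5/6 < 1, the complement has P[∩ A_i^c] ≥ 1 − 5/6 = 1/6 > 0, so some outcome avoids every A_i.

23·p = 5/6 ≈ 0.83333; existence CERTIFIED by the union bound.


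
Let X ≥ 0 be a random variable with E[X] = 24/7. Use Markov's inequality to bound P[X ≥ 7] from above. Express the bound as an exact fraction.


μ = E[X] = 24/7, a = 7.
Markov: P[X ≥ 7] ≤ μ/a = (24/7)/7 = 24/49.
Numerically: ≈ 0.489796.
(Since a = 7 > μ = 3.428571, the bound 24/49 is < 1 and informative.)

P[X ≥ 7] ≤ 24/49 ≈ 0.489796.


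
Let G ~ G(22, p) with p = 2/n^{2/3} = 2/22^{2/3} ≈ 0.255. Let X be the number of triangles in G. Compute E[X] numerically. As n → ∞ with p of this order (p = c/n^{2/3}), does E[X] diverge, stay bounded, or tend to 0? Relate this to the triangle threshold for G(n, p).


Number of potential triangles: C(22, 3) = 1540.
Each occurs with probability p³ ≈ (0.255)³ ≈ 1.65289e-02.
By linearity: E[X] = C(22, 3)·p³ ≈ 1540 · 1.65289e-02 ≈ 25.455.
Since α = 2/3 < 1, p = c/n^{2/3} ≫ 1/n is above the triangle threshold p ~ 1/n. Asymptotically E[X] ~ (c³/6)·n^{3(1−α)} = (2³/6)·n^{1} → ∞; triangles are abundant w.h.p.

E[X] ≈ 25.455; in regime p = Θ(1/n^{2/3}) E[X] diverges (above the triangle threshold p ~ 1/n).


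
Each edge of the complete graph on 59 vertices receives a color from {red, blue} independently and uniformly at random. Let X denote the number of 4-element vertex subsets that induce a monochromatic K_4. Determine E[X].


Let X = Σ_S X_S over the C(59, 4) = 455126 subsets S of size 4, where X_S = 1 if the K_4 on S is monochromatic.
For a fixed S, the K_4 on S has C(4, 2) = 6 edges. P[all 6 edges red] = (1/2)^6, and likewise for blue, so P[monochromatic] = 2·(1/2)^6 = 2^{1 − 6} = 1/32.
By linearity: E[X] = C(59, 4) · 2^{1 − 6} = 455126 · 1/32 = 227563/16.
Numerically: E[X] ≈ 14222.68750.

E[X] = C(59,4)·2^(1−C(4,2)) = 227563/16 ≈ 14222.68750.


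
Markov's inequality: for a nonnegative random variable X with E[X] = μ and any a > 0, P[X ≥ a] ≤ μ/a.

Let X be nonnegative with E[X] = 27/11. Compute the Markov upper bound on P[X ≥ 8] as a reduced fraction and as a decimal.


μ = E[X] = 27/11, a = 8.
Markov: P[X ≥ 8] ≤ μ/a = (27/11)/8 = 27/88.
Numerically: ≈ 0.3068.
(Since a = 8 > μ = 2.4545, the bound 27/88 is < 1 and informative.)

P[X ≥ 8] ≤ 27/88 ≈ 0.3068.


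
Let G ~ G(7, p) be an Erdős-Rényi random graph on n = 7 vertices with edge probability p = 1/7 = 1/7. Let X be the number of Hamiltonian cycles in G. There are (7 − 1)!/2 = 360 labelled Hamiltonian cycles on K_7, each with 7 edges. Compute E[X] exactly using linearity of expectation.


K_7 has (7 − 1)!/2 = 360 labelled Hamiltonian cycles.
For each such Hamiltonian cycle H, let X_H = 1 if all 7 edges of H are present in G. Then P[X_H = 1] = p^{7} = (1/7)^{7} = 1/823543.
By linearity: E[X] = Σ_H E[X_H] = 360 · p^{7} = 360 · 1/823543 = 360/823543.
Numerically: E[X] ≈ 0.000437136.

E[X] = 360 · (1/7)^{7} = 360/823543 ≈ 0.000437136.


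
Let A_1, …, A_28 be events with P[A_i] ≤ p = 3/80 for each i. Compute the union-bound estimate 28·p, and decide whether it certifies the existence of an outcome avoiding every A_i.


Union bound: P[∪_{i=1}^{28} A_i] ≤ Σ_i P[A_i] ≤ 28·p = 28·(3/80) = 21/20.
Numerically: 21/20 ≈ 1.0500.
Is 21/20 < 1? NO.
Since the bound 21/20 is ≥ 1, the union bound is uninformative here; it does NOT by itself certify existence.

28·p = 21/20 ≈ 1.0500; existence NOT certified by the union bound.


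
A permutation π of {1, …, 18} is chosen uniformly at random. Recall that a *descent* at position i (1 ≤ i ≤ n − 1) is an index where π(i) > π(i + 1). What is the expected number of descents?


Write X = Σ X_I over i = 1, …, 17, with X_I the indicator of one descent.
There are 17 indicators.
For each fixed i, the pair (π(i), π(i+1)) is a uniformly random ordered pair of distinct values from {1, …, 18}; by symmetry P[π(i) > π(i+1)] = 1/2.
By linearity: E[X] = 17 · (1/2) = (18 − 1) · (1/2) = 17/2 ≈ 8.5000.

E[X] = 17/2 = 8.5000.


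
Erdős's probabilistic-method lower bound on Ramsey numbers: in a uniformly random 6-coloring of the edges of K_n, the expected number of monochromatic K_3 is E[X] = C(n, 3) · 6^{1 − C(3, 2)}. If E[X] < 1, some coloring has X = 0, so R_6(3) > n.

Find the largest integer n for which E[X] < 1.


We need C(n, 3) · 6^{1 − 3} < 1, i.e. C(n, 3) < 6^{3 − 1} = 36.
Check values of n near the boundary:
  n = 3: C(3, 3) = 1; 1 < 36? YES
  n = 4: C(4, 3) = 4; 4 < 36? YES
  n = 5: C(5, 3) = 10; 10 < 36? YES
  n = 6: C(6, 3) = 20; 20 < 36? YES
  n = 7: C(7, 3) = 35; 35 < 36? YES
  n = 8: C(8, 3) = 56; 56 < 36? NO
  n = 9: C(9, 3) = 84; 84 < 36? NO
  n = 10: C(10, 3) = 120; 120 < 36? NO
The largest n with C(n, 3) < 36 is n = 7 (where E[X] = 35/36 ≈ 0.9722222). Hence R_6(3) > 7, i.e. R_6(3) ≥ 8.

Largest n = 7; hence R_6(3) > 7.


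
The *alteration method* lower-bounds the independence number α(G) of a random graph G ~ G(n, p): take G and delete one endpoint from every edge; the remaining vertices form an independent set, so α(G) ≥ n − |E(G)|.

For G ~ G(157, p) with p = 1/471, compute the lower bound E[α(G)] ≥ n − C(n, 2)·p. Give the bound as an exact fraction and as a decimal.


E[|E(G)|] = C(157, 2)·p = 12246 · (1/471) = 26.
E[α(G)] ≥ n − E[|E(G)|] = 157 − 26 = 131.
Numerically: ≈ 131.00000.
(This is only a lower bound; the true E[α(G)] may be larger.)

E[α(G)] ≥ 131 ≈ 131.00000.


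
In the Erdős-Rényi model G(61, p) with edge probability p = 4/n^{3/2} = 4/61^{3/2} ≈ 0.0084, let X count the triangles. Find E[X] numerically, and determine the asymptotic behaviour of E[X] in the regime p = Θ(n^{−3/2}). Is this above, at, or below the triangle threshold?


Number of potential triangles: C(61, 3) = 35990.
Each occurs with probability p³ ≈ (0.0084)³ ≈ 5.91828e-07.
By linearity: E[X] = C(61, 3)·p³ ≈ 35990 · 5.91828e-07 ≈ 0.021.
Since α = 3/2 > 1, p = c/n^{3/2} = o(1/n) is below the triangle threshold p ~ 1/n. Asymptotically E[X] ~ (c³/6)·n^{3(1−α)} = (4³/6)·n^{-1.5} → 0, so by Markov's inequality G has no triangles w.h.p.

E[X] ≈ 0.021; in regime p = Θ(1/n^{3/2}) E[X] tends to 0 (below the triangle threshold p ~ 1/n).


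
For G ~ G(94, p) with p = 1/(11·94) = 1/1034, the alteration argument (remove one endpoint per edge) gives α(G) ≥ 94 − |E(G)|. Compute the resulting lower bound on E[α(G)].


E[|E(G)|] = C(94, 2)·p = 4371 · (1/1034) = 93/22.
E[α(G)] ≥ n − E[|E(G)|] = 94 − 93/22 = 1975/22.
Numerically: ≈ 89.7727.
(This is only a lower bound; the true E[α(G)] may be larger.)

E[α(G)] ≥ 1975/22 ≈ 89.7727.


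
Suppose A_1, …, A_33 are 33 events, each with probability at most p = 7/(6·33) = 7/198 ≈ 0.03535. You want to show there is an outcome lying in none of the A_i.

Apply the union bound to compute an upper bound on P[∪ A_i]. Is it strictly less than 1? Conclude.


Union bound: P[∪_{i=1}^{33} A_i] ≤ Σ_i P[A_i] ≤ 33·p = 33·(7/198) = 7/6.
Numerically: 7/6 ≈ 1.16667.
Is 7/6 < 1? NO.
Since the bound 7/6 is ≥ 1, the union bound is uninformative here; it does NOT by itself certify existence.

33·p = 7/6 ≈ 1.16667; existence NOT certified by the union bound.


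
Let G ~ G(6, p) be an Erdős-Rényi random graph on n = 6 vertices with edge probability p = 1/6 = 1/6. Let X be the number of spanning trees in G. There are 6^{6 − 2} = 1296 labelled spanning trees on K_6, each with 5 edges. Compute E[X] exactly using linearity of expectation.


K_6 has 6^{6 − 2} = 1296 labelled spanning trees.
For each such spanning tree H, let X_H = 1 if all 5 edges of H are present in G. Then P[X_H = 1] = p^{5} = (1/6)^{5} = 1/7776.
By linearity of expectation: E[X] = Σ_H E[X_H] = 1296 · p^{5} = 1296 · 1/7776 = 1/6.
Numerically: E[X] ≈ 0.16667.

E[X] = 1296 · (1/6)^{5} = 1/6 ≈ 0.16667.


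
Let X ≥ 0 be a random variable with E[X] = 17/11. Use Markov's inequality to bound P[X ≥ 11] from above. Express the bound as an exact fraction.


μ = E[X] = 17/11, a = 11.
Markov: P[X ≥ 11] ≤ μ/a = (17/11)/11 = 17/121.
Numerically: ≈ 0.14050.
(Since a = 11 > μ = 1.54545, the bound 17/121 is < 1 and informative.)

P[X ≥ 11] ≤ 17/121 ≈ 0.14050.


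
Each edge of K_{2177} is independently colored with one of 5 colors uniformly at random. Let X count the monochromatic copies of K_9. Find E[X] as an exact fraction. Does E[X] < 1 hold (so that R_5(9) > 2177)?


E[X] = C(2177, 9) · 5^{1 − 36} = 2976951400847999984172400 · 5^{−35} = 2976951400847999984172400/2910383045673370361328125.
As a reduced fraction: E[X] = 119078056033919999366896/116415321826934814453125 ≈ 1.0228727.
Is E[X] < 1? NO.
Since E[X] ≥ 1, the first-moment bound is inconclusive at n = 2177; it does NOT by itself certify R_5(9) > 2177.

E[X] = 119078056033919999366896/116415321826934814453125 ≈ 1.0228727; E[X] ≥ 1; first-moment method inconclusive here.


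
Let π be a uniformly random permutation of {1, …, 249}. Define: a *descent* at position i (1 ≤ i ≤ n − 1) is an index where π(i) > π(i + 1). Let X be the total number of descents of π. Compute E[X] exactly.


Write X = Σ X_I over i = 1, …, 248, with X_I the indicator of one descent.
There are 248 indicators.
For each fixed i, the pair (π(i), π(i+1)) is a uniformly random ordered pair of distinct values from {1, …, 249}; by symmetry P[π(i) > π(i+1)] = 1/2.
By linearity: E[X] = 248 · (1/2) = (249 − 1) · (1/2) = 124 ≈ 124.00000.

E[X] = 124 = 124.00000.


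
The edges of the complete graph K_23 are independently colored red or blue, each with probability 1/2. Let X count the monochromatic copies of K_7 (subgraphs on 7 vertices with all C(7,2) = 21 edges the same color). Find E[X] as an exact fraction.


Let X = Σ_S X_S over the C(23, 7) = 245157 subsets S of size 7, where X_S = 1 if the K_7 on S is monochromatic.
For a fixed S, the K_7 on S has C(7, 2) = 21 edges. P[all 21 edges red] = (1/2)^21, and likewise for blue, so P[monochromatic] = 2·(1/2)^21 = 2^{1 − 21} = 1/1048576.
By linearity: E[X] = C(23, 7) · 2^{1 − 21} = 245157 · 1/1048576 = 245157/1048576.
Numerically: E[X] ≈ 0.23380.

E[X] = C(23,7)·2^(1−C(7,2)) = 245157/1048576 ≈ 0.23380.


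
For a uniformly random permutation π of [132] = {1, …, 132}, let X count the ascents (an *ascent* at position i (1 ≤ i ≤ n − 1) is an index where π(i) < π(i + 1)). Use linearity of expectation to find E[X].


Write X = Σ X_I over i = 1, …, 131, with X_I the indicator of one ascent.
There are 131 indicators.
For each fixed i, the pair (π(i), π(i+1)) is a uniformly random ordered pair of distinct values from {1, …, 132}; by symmetry P[π(i) < π(i+1)] = 1/2.
By linearity: E[X] = 131 · (1/2) = (132 − 1) · (1/2) = 131/2 ≈ 65.500.

E[X] = 131/2 = 65.500.


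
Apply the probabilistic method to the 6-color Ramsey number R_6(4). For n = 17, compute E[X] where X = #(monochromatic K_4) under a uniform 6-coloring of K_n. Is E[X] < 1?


E[X] = C(17, 4) · 6^{1 − 6} = 2380 · 6^{−5} = 2380/7776.
As a reduced fraction: E[X] = 595/1944 ≈ 0.3061.
Is E[X] < 1? YES.
Since E[X] < 1, there exists a 6-coloring of K_{17} with no monochromatic K_4; hence R_6(4) > 17.

E[X] = 595/1944 ≈ 0.3061; E[X] < 1, so R_6(4) > 17.


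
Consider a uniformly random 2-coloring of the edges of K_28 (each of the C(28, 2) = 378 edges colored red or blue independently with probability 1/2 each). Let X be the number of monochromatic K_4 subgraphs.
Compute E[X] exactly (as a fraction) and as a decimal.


Let X = Σ_S X_S over the C(28, 4) = 20475 subsets S of size 4, where X_S = 1 if the K_4 on S is monochromatic.
For a fixed S, the K_4 on S has C(4, 2) = 6 edges. P[all 6 edges red] = (1/2)^6, and likewise for blue, so P[monochromatic] = 2·(1/2)^6 = 2^{1 − 6} = 1/32.
By linearity: E[X] = C(28, 4) · 2^{1 − 6} = 20475 · 1/32 = 20475/32.
Numerically: E[X] ≈ 639.843750.

E[X] = C(28,4)·2^(1−C(4,2)) = 20475/32 ≈ 639.843750.


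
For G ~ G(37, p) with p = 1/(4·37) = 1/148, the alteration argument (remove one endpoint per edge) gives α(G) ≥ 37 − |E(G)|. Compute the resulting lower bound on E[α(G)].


E[|E(G)|] = C(37, 2)·p = 666 · (1/148) = 9/2.
E[α(G)] ≥ n − E[|E(G)|] = 37 − 9/2 = 65/2.
Numerically: ≈ 32.5000.
(This is only a lower bound; the true E[α(G)] may be larger.)

E[α(G)] ≥ 65/2 ≈ 32.5000.


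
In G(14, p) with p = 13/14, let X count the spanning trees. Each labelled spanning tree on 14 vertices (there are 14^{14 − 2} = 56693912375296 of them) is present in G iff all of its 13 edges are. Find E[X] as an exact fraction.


K_14 has 14^{14 − 2} = 56693912375296 labelled spanning trees.
For each such spanning tree H, let X_H = 1 if all 13 edges of H are present in G. Then P[X_H = 1] = p^{13} = (13/14)^{13} = 302875106592253/793714773254144.
By linearity of expectation: E[X] = Σ_H E[X_H] = 56693912375296 · p^{13} = 56693912375296 · 302875106592253/793714773254144 = 302875106592253/14.
Numerically: E[X] ≈ 2.16339e+13.

E[X] = 56693912375296 · (13/14)^{13} = 302875106592253/14 ≈ 2.16339e+13.


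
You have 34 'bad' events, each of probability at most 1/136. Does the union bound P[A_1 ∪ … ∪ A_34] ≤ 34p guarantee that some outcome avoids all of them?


Union bound: P[∪_{i=1}^{34} A_i] ≤ Σ_i P[A_i] ≤ 34·p = 34·(1/136) = 1/4.
Numerically: 1/4 ≈ 0.250.
Is 1/4 < 1? YES.
Since P[∪ A_i] ≤ 1/4 < 1, the complement has P[∩ A_i^c] ≥ 1 − 1/4 = 3/4 > 0, so some outcome avoids every A_i.

34·p = 1/4 ≈ 0.250; existence CERTIFIED by the union bound.


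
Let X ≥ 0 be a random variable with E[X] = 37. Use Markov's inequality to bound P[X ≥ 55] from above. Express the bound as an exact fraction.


μ = E[X] = 37, a = 55.
Markov: P[X ≥ 55] ≤ μ/a = (37)/55 = 37/55.
Numerically: ≈ 0.67273.
(Since a = 55 > μ = 37.00000, the bound 37/55 is < 1 and informative.)

P[X ≥ 55] ≤ 37/55 ≈ 0.67273.


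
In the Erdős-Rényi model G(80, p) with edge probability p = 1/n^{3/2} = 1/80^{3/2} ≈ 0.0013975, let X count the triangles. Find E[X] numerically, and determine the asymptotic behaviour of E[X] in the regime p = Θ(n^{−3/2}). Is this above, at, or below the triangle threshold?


Number of potential triangles: C(80, 3) = 82160.
Each occurs with probability p³ ≈ (0.0013975)³ ≈ 2.7295752e-09.
By linearity: E[X] = C(80, 3)·p³ ≈ 82160 · 2.7295752e-09 ≈ 0.00022.
Since α = 3/2 > 1, p = c/n^{3/2} = o(1/n) is below the triangle threshold p ~ 1/n. Asymptotically E[X] ~ (c³/6)·n^{3(1−α)} = (1³/6)·n^{-1.5} → 0, so by Markov's inequality G has no triangles w.h.p.

E[X] ≈ 0.00022; in regime p = Θ(1/n^{3/2}) E[X] tends to 0 (below the triangle threshold p ~ 1/n).


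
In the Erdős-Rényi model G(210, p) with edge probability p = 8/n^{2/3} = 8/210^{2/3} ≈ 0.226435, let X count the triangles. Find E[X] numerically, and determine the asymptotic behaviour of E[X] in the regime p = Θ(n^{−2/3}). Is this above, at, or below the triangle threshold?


Number of potential triangles: C(210, 3) = 1521520.
Each occurs with probability p³ ≈ (0.226435)³ ≈ 1.16099773e-02.
By linearity: E[X] = C(210, 3)·p³ ≈ 1521520 · 1.16099773e-02 ≈ 17664.812698.
Since α = 2/3 < 1, p = c/n^{2/3} ≫ 1/n is above the triangle threshold p ~ 1/n. Asymptotically E[X] ~ (c³/6)·n^{3(1−α)} = (8³/6)·n^{1} → ∞; triangles are abundant w.h.p.

E[X] ≈ 17664.812698; in regime p = Θ(1/n^{2/3}) E[X] diverges (above the triangle threshold p ~ 1/n).


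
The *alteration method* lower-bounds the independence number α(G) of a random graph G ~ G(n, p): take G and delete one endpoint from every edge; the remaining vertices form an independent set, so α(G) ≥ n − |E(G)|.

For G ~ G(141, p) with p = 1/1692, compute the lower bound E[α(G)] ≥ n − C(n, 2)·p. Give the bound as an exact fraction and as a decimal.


E[|E(G)|] = C(141, 2)·p = 9870 · (1/1692) = 35/6.
E[α(G)] ≥ n − E[|E(G)|] = 141 − 35/6 = 811/6.
Numerically: ≈ 135.1667.
(This is only a lower bound; the true E[α(G)] may be larger.)

E[α(G)] ≥ 811/6 ≈ 135.1667.


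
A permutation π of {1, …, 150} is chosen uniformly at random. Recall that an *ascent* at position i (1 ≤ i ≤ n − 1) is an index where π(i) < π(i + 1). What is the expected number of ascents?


Write X = Σ X_I over i = 1, …, 149, with X_I the indicator of one ascent.
There are 149 indicators.
For each fixed i, the pair (π(i), π(i+1)) is a uniformly random ordered pair of distinct values from {1, …, 150}; by symmetry P[π(i) < π(i+1)] = 1/2.
By linearity: E[X] = 149 · (1/2) = (150 − 1) · (1/2) = 149/2 ≈ 74.50000.

E[X] = 149/2 = 74.50000.


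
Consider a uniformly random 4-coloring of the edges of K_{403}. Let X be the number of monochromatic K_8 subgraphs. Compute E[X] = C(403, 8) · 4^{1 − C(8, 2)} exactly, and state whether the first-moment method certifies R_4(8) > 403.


E[X] = C(403, 8) · 4^{1 − 28} = 16090020602228430 · 4^{−27} = 16090020602228430/18014398509481984.
As a reduced fraction: E[X] = 8045010301114215/9007199254740992 ≈ 0.893.
Is E[X] < 1? YES.
Since E[X] < 1, there exists a 4-coloring of K_{403} with no monochromatic K_8; hence R_4(8) > 403.

E[X] = 8045010301114215/9007199254740992 ≈ 0.893; E[X] < 1, so R_4(8) > 403.


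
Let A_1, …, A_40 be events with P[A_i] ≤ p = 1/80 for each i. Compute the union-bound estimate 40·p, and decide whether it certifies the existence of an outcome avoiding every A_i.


Union bound: P[∪_{i=1}^{40} A_i] ≤ Σ_i P[A_i] ≤ 40·p = 40·(1/80) = 1/2.
Numerically: 1/2 ≈ 0.50000.
Is 1/2 < 1? YES.
Since P[∪ A_i] ≤ 1/2 < 1, the complement has P[∩ A_i^c] ≥ 1 − 1/2 = 1/2 > 0, so some outcome avoids every A_i.

40·p = 1/2 ≈ 0.50000; existence CERTIFIED by the union bound.


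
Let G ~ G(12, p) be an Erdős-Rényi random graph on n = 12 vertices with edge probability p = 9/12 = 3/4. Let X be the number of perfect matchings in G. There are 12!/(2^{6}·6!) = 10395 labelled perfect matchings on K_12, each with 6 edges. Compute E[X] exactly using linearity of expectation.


K_12 has 12!/(2^{6}·6!) = 10395 labelled perfect matchings.
For each such perfect matching H, let X_H = 1 if all 6 edges of H are present in G. Then P[X_H = 1] = p^{6} = (3/4)^{6} = 729/4096.
By linearity of expectation: E[X] = Σ_H E[X_H] = 10395 · p^{6} = 10395 · 729/4096 = 7577955/4096.
Numerically: E[X] ≈ 1850.

E[X] = 10395 · (3/4)^{6} = 7577955/4096 ≈ 1850.


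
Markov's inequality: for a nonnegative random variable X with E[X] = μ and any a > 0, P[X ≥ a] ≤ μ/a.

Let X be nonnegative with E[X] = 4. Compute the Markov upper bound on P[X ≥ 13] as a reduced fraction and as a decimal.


μ = E[X] = 4, a = 13.
Markov: P[X ≥ 13] ≤ μ/a = (4)/13 = 4/13.
Numerically: ≈ 0.30769.
(Since a = 13 > μ = 4.00000, the bound 4/13 is < 1 and informative.)

P[X ≥ 13] ≤ 4/13 ≈ 0.30769.


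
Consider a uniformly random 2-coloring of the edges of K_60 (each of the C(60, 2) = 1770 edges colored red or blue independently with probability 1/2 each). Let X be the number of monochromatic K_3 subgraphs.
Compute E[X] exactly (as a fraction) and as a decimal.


Let X = Σ_S X_S over the C(60, 3) = 34220 subsets S of size 3, where X_S = 1 if the K_3 on S is monochromatic.
For a fixed S, the K_3 on S has C(3, 2) = 3 edges. P[all 3 edges red] = (1/2)^3, and likewise for blue, so P[monochromatic] = 2·(1/2)^3 = 2^{1 − 3} = 1/4.
Summing: E[X] = C(60, 3) · 2^{1 − 3} = 34220 · 1/4 = 8555.
Numerically: E[X] ≈ 8555.0000.

E[X] = C(60,3)·2^(1−C(3,2)) = 8555 ≈ 8555.0000.


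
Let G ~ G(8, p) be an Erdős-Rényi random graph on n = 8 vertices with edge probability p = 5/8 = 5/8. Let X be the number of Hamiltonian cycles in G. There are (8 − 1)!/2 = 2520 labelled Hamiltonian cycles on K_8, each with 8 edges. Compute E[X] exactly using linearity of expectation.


K_8 has (8 − 1)!/2 = 2520 labelled Hamiltonian cycles.
For each such Hamiltonian cycle H, let X_H = 1 if all 8 edges of H are present in G. Then P[X_H = 1] = p^{8} = (5/8)^{8} = 390625/16777216.
By linearity: E[X] = Σ_H E[X_H] = 2520 · p^{8} = 2520 · 390625/16777216 = 123046875/2097152.
Numerically: E[X] ≈ 58.673.

E[X] = 2520 · (5/8)^{8} = 123046875/2097152 ≈ 58.673.


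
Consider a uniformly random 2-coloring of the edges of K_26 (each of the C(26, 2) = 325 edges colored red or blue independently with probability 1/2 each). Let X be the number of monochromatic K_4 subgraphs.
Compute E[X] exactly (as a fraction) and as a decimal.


Let X = Σ_S X_S over the C(26, 4) = 14950 subsets S of size 4, where X_S = 1 if the K_4 on S is monochromatic.
For a fixed S, the K_4 on S has C(4, 2) = 6 edges. P[all 6 edges red] = (1/2)^6, and likewise for blue, so P[monochromatic] = 2·(1/2)^6 = 2^{1 − 6} = 1/32.
By linearity: E[X] = C(26, 4) · 2^{1 − 6} = 14950 · 1/32 = 7475/16.
Numerically: E[X] ≈ 467.188.

E[X] = C(26,4)·2^(1−C(4,2)) = 7475/16 ≈ 467.188.


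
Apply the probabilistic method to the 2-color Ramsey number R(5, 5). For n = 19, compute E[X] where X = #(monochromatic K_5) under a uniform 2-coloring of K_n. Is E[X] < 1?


E[X] = C(19, 5) · 2^{1 − 10} = 11628 · 2^{−9} = 11628/512.
As a reduced fraction: E[X] = 2907/128 ≈ 22.7109.
Is E[X] < 1? NO.
Since E[X] ≥ 1, the first-moment bound is inconclusive at n = 19; it does NOT by itself certify R(5, 5) > 19.

E[X] = 2907/128 ≈ 22.7109; E[X] ≥ 1; first-moment method inconclusive here.


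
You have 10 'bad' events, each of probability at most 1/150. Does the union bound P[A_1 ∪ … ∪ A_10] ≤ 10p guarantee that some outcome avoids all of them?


Union bound: P[∪_{i=1}^{10} A_i] ≤ Σ_i P[A_i] ≤ 10·p = 10·(1/150) = 1/15.
Numerically: 1/15 ≈ 0.066667.
Is 1/15 < 1? YES.
Since P[∪ A_i] ≤ 1/15 < 1, the complement has P[∩ A_i^c] ≥ 1 − 1/15 = 14/15 > 0, so some outcome avoids every A_i.

10·p = 1/15 ≈ 0.066667; existence CERTIFIED by the union bound.


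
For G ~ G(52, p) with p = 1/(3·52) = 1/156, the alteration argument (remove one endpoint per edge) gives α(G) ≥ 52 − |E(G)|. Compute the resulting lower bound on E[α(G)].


E[|E(G)|] = C(52, 2)·p = 1326 · (1/156) = 17/2.
E[α(G)] ≥ n − E[|E(G)|] = 52 − 17/2 = 87/2.
Numerically: ≈ 43.500000.
(This is only a lower bound; the true E[α(G)] may be larger.)

E[α(G)] ≥ 87/2 ≈ 43.500000.


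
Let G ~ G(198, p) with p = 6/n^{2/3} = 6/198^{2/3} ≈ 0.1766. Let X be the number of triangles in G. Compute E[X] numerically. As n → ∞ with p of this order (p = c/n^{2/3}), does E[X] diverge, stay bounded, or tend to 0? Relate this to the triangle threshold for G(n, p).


Number of potential triangles: C(198, 3) = 1274196.
Each occurs with probability p³ ≈ (0.1766)³ ≈ 5.509642e-03.
By linearity: E[X] = C(198, 3)·p³ ≈ 1274196 · 5.509642e-03 ≈ 7020.3636.
Since α = 2/3 < 1, p = c/n^{2/3} ≫ 1/n is above the triangle threshold p ~ 1/n. Asymptotically E[X] ~ (c³/6)·n^{3(1−α)} = (6³/6)·n^{1} → ∞; triangles are abundant w.h.p.

E[X] ≈ 7020.3636; in regime p = Θ(1/n^{2/3}) E[X] diverges (above the triangle threshold p ~ 1/n).


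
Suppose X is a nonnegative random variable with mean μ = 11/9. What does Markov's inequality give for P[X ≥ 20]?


μ = E[X] = 11/9, a = 20.
Markov: P[X ≥ 20] ≤ μ/a = (11/9)/20 = 11/180.
Numerically: ≈ 0.061111.
(Since a = 20 > μ = 1.222222, the bound 11/180 is < 1 and informative.)

P[X ≥ 20] ≤ 11/180 ≈ 0.061111.


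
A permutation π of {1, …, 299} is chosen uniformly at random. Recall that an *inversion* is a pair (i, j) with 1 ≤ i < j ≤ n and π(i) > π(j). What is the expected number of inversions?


Write X = Σ X_I over the C(299, 2) = 44551 pairs i < j, with X_I the indicator of one inversion.
There are 44551 indicators.
For each fixed pair i < j, the values π(i) and π(j) are two distinct elements of {1, …, 299} in uniformly random order; by symmetry P[π(i) > π(j)] = 1/2.
By linearity: E[X] = 44551 · (1/2) = C(299, 2) · (1/2) = 44551/2 = 44551/2 ≈ 22275.50000.

E[X] = 44551/2 = 22275.50000.


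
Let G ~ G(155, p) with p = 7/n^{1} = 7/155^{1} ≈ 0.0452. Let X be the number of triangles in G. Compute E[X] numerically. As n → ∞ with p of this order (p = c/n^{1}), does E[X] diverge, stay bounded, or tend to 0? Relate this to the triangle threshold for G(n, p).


Number of potential triangles: C(155, 3) = 608685.
Each occurs with probability p³ ≈ (0.0452)³ ≈ 9.21084e-05.
By linearity: E[X] = C(155, 3)·p³ ≈ 608685 · 9.21084e-05 ≈ 56.065.
Here α = 1, so p = 7/n is exactly at the triangle threshold p ~ 1/n. Asymptotically E[X] → c³/6 = 7³/6 = 343/6 ≈ 57.167, a bounded constant. In this regime the triangle count is asymptotically Poisson(c³/6).

E[X] ≈ 56.065; in regime p = Θ(1/n^{1}) E[X] stays bounded (at the triangle threshold p ~ 1/n).


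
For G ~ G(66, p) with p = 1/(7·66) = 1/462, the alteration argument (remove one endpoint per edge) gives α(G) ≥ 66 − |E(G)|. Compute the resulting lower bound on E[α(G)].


E[|E(G)|] = C(66, 2)·p = 2145 · (1/462) = 65/14.
E[α(G)] ≥ n − E[|E(G)|] = 66 − 65/14 = 859/14.
Numerically: ≈ 61.357.
(This is only a lower bound; the true E[α(G)] may be larger.)

E[α(G)] ≥ 859/14 ≈ 61.357.


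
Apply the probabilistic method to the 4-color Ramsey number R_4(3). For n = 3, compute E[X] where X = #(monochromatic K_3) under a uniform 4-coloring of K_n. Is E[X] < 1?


E[X] = C(3, 3) · 4^{1 − 3} = 1 · 4^{−2} = 1/16.
As a reduced fraction: E[X] = 1/16 ≈ 0.0625.
Is E[X] < 1? YES.
Since E[X] < 1, there exists a 4-coloring of K_{3} with no monochromatic K_3; hence R_4(3) > 3.

E[X] = 1/16 ≈ 0.0625; E[X] < 1, so R_4(3) > 3.


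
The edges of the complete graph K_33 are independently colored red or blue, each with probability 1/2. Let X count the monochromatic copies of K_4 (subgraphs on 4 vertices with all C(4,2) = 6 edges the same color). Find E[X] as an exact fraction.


Let X = Σ_S X_S over the C(33, 4) = 40920 subsets S of size 4, where X_S = 1 if the K_4 on S is monochromatic.
For a fixed S, the K_4 on S has C(4, 2) = 6 edges. P[all 6 edges red] = (1/2)^6, and likewise for blue, so P[monochromatic] = 2·(1/2)^6 = 2^{1 − 6} = 1/32.
Summing: E[X] = C(33, 4) · 2^{1 − 6} = 40920 · 1/32 = 5115/4.
Numerically: E[X] ≈ 1278.75000.

E[X] = C(33,4)·2^(1−C(4,2)) = 5115/4 ≈ 1278.75000.


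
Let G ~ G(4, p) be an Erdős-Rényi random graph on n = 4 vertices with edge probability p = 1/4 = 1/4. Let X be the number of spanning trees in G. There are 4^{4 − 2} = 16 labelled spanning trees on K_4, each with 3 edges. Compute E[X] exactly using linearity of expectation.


K_4 has 4^{4 − 2} = 16 labelled spanning trees.
For each such spanning tree H, let X_H = 1 if all 3 edges of H are present in G. Then P[X_H = 1] = p^{3} = (1/4)^{3} = 1/64.
Summing the indicators: E[X] = Σ_H E[X_H] = 16 · p^{3} = 16 · 1/64 = 1/4.
Numerically: E[X] ≈ 0.25.

E[X] = 16 · (1/4)^{3} = 1/4 ≈ 0.25.


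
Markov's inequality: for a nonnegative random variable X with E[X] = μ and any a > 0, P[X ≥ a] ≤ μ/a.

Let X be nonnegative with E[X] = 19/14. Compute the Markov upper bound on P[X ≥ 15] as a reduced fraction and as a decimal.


μ = E[X] = 19/14, a = 15.
Markov: P[X ≥ 15] ≤ μ/a = (19/14)/15 = 19/210.
Numerically: ≈ 0.090476.
(Since a = 15 > μ = 1.357143, the bound 19/210 is < 1 and informative.)

P[X ≥ 15] ≤ 19/210 ≈ 0.090476.


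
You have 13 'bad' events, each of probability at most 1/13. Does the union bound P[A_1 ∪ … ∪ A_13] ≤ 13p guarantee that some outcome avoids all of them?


Union bound: P[∪_{i=1}^{13} A_i] ≤ Σ_i P[A_i] ≤ 13·p = 13·(1/13) = 1.
Numerically: 1 ≈ 1.000.
Is 1 < 1? NO.
Since the bound 1 is ≥ 1, the union bound is uninformative here; it does NOT by itself certify existence.

13·p = 1 ≈ 1.000; existence NOT certified by the union bound.


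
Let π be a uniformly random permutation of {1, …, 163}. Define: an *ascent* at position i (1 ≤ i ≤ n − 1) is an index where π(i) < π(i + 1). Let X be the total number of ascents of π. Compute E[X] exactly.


Write X = Σ X_I over i = 1, …, 162, with X_I the indicator of one ascent.
There are 162 indicators.
For each fixed i, the pair (π(i), π(i+1)) is a uniformly random ordered pair of distinct values from {1, …, 163}; by symmetry P[π(i) < π(i+1)] = 1/2.
By linearity: E[X] = 162 · (1/2) = (163 − 1) · (1/2) = 81 ≈ 81.00000.

E[X] = 81 = 81.00000.


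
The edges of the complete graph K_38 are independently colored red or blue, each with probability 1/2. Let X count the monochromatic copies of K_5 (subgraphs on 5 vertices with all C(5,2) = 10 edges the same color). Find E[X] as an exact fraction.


Let X = Σ_S X_S over the C(38, 5) = 501942 subsets S of size 5, where X_S = 1 if the K_5 on S is monochromatic.
For a fixed S, the K_5 on S has C(5, 2) = 10 edges. P[all 10 edges red] = (1/2)^10, and likewise for blue, so P[monochromatic] = 2·(1/2)^10 = 2^{1 − 10} = 1/512.
By linearity of expectation: E[X] = C(38, 5) · 2^{1 − 10} = 501942 · 1/512 = 250971/256.
Numerically: E[X] ≈ 980.355469.

E[X] = C(38,5)·2^(1−C(5,2)) = 250971/256 ≈ 980.355469.


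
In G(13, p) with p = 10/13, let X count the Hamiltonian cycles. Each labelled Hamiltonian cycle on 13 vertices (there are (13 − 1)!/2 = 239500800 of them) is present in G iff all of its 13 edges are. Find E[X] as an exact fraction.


K_13 has (13 − 1)!/2 = 239500800 labelled Hamiltonian cycles.
For each such Hamiltonian cycle H, let X_H = 1 if all 13 edges of H are present in G. Then P[X_H = 1] = p^{13} = (10/13)^{13} = 10000000000000/302875106592253.
Summing the indicators: E[X] = Σ_H E[X_H] = 239500800 · p^{13} = 239500800 · 10000000000000/302875106592253 = 2395008000000000000000/302875106592253.
Numerically: E[X] ≈ 7.9076e+06.

E[X] = 239500800 · (10/13)^{13} = 2395008000000000000000/302875106592253 ≈ 7.9076e+06.


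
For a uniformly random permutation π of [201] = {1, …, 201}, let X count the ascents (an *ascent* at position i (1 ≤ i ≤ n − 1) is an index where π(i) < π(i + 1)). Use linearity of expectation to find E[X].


Write X = Σ X_I over i = 1, …, 200, with X_I the indicator of one ascent.
There are 200 indicators.
For each fixed i, the pair (π(i), π(i+1)) is a uniformly random ordered pair of distinct values from {1, …, 201}; by symmetry P[π(i) < π(i+1)] = 1/2.
By linearity: E[X] = 200 · (1/2) = (201 − 1) · (1/2) = 100 ≈ 100.0000.

E[X] = 100 = 100.0000.


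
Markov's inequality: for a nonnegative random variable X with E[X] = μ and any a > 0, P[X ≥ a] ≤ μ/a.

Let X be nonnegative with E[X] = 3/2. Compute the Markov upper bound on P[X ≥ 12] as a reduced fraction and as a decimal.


μ = E[X] = 3/2, a = 12.
Markov: P[X ≥ 12] ≤ μ/a = (3/2)/12 = 1/8.
Numerically: ≈ 0.12500.
(Since a = 12 > μ = 1.50000, the bound 1/8 is < 1 and informative.)

P[X ≥ 12] ≤ 1/8 ≈ 0.12500.


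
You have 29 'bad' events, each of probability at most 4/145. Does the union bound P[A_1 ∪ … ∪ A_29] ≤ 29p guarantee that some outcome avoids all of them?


Union bound: P[∪_{i=1}^{29} A_i] ≤ Σ_i P[A_i] ≤ 29·p = 29·(4/145) = 4/5.
Numerically: 4/5 ≈ 0.8000.
Is 4/5 < 1? YES.
Since P[∪ A_i] ≤ 4/5 < 1, the complement has P[∩ A_i^c] ≥ 1 − 4/5 = 1/5 > 0, so some outcome avoids every A_i.

29·p = 4/5 ≈ 0.8000; existence CERTIFIED by the union bound.


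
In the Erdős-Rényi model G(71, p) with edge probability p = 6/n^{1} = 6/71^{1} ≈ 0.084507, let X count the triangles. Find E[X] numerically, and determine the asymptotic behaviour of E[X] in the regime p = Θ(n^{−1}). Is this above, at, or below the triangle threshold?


Number of potential triangles: C(71, 3) = 57155.
Each occurs with probability p³ ≈ (0.084507)³ ≈ 6.0350199e-04.
By linearity: E[X] = C(71, 3)·p³ ≈ 57155 · 6.0350199e-04 ≈ 34.49316.
Here α = 1, so p = 6/n is exactly at the triangle threshold p ~ 1/n. Asymptotically E[X] → c³/6 = 6³/6 = 36 ≈ 36.00000, a bounded constant. In this regime the triangle count is asymptotically Poisson(c³/6).

E[X] ≈ 34.49316; in regime p = Θ(1/n^{1}) E[X] stays bounded (at the triangle threshold p ~ 1/n).


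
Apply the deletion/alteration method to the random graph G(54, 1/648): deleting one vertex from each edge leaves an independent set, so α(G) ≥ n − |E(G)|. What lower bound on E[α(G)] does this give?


E[|E(G)|] = C(54, 2)·p = 1431 · (1/648) = 53/24.
E[α(G)] ≥ n − E[|E(G)|] = 54 − 53/24 = 1243/24.
Numerically: ≈ 51.7917.
(This is only a lower bound; the true E[α(G)] may be larger.)

E[α(G)] ≥ 1243/24 ≈ 51.7917.


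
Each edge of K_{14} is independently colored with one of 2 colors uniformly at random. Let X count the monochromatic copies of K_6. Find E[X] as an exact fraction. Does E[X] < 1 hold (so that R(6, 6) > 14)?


E[X] = C(14, 6) · 2^{1 − 15} = 3003 · 2^{−14} = 3003/16384.
As a reduced fraction: E[X] = 3003/16384 ≈ 0.183289.
Is E[X] < 1? YES.
Since E[X] < 1, there exists a 2-coloring of K_{14} with no monochromatic K_6; hence R(6, 6) > 14.

E[X] = 3003/16384 ≈ 0.183289; E[X] < 1, so R(6, 6) > 14.


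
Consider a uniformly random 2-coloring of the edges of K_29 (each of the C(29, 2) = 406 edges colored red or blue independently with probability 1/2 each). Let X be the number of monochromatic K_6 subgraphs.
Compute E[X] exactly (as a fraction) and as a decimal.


Let X = Σ_S X_S over the C(29, 6) = 475020 subsets S of size 6, where X_S = 1 if the K_6 on S is monochromatic.
For a fixed S, the K_6 on S has C(6, 2) = 15 edges. P[all 15 edges red] = (1/2)^15, and likewise for blue, so P[monochromatic] = 2·(1/2)^15 = 2^{1 − 15} = 1/16384.
Summing: E[X] = C(29, 6) · 2^{1 − 15} = 475020 · 1/16384 = 118755/4096.
Numerically: E[X] ≈ 28.99292.

E[X] = C(29,6)·2^(1−C(6,2)) = 118755/4096 ≈ 28.99292.
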